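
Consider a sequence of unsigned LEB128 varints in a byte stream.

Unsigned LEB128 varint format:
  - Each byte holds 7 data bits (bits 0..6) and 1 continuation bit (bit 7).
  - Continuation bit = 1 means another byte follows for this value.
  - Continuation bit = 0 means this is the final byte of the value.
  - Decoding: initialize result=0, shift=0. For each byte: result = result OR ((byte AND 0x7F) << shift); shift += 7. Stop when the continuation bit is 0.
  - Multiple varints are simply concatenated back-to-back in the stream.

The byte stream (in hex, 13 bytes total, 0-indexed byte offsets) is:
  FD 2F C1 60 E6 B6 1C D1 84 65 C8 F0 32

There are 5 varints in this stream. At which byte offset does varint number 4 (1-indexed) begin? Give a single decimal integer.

Answer: 7

Derivation:
  byte[0]=0xFD cont=1 payload=0x7D=125: acc |= 125<<0 -> acc=125 shift=7
  byte[1]=0x2F cont=0 payload=0x2F=47: acc |= 47<<7 -> acc=6141 shift=14 [end]
Varint 1: bytes[0:2] = FD 2F -> value 6141 (2 byte(s))
  byte[2]=0xC1 cont=1 payload=0x41=65: acc |= 65<<0 -> acc=65 shift=7
  byte[3]=0x60 cont=0 payload=0x60=96: acc |= 96<<7 -> acc=12353 shift=14 [end]
Varint 2: bytes[2:4] = C1 60 -> value 12353 (2 byte(s))
  byte[4]=0xE6 cont=1 payload=0x66=102: acc |= 102<<0 -> acc=102 shift=7
  byte[5]=0xB6 cont=1 payload=0x36=54: acc |= 54<<7 -> acc=7014 shift=14
  byte[6]=0x1C cont=0 payload=0x1C=28: acc |= 28<<14 -> acc=465766 shift=21 [end]
Varint 3: bytes[4:7] = E6 B6 1C -> value 465766 (3 byte(s))
  byte[7]=0xD1 cont=1 payload=0x51=81: acc |= 81<<0 -> acc=81 shift=7
  byte[8]=0x84 cont=1 payload=0x04=4: acc |= 4<<7 -> acc=593 shift=14
  byte[9]=0x65 cont=0 payload=0x65=101: acc |= 101<<14 -> acc=1655377 shift=21 [end]
Varint 4: bytes[7:10] = D1 84 65 -> value 1655377 (3 byte(s))
  byte[10]=0xC8 cont=1 payload=0x48=72: acc |= 72<<0 -> acc=72 shift=7
  byte[11]=0xF0 cont=1 payload=0x70=112: acc |= 112<<7 -> acc=14408 shift=14
  byte[12]=0x32 cont=0 payload=0x32=50: acc |= 50<<14 -> acc=833608 shift=21 [end]
Varint 5: bytes[10:13] = C8 F0 32 -> value 833608 (3 byte(s))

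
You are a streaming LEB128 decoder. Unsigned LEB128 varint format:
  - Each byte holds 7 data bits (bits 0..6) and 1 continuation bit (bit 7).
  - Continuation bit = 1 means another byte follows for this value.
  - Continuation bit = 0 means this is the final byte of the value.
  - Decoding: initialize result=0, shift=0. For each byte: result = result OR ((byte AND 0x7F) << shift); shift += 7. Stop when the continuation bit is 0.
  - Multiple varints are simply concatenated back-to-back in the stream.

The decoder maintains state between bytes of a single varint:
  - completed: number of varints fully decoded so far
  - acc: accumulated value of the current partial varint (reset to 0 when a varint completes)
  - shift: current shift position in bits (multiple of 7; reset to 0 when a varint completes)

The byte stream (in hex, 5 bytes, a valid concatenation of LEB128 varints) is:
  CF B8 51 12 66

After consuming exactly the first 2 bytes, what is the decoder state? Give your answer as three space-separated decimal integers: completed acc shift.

byte[0]=0xCF cont=1 payload=0x4F: acc |= 79<<0 -> completed=0 acc=79 shift=7
byte[1]=0xB8 cont=1 payload=0x38: acc |= 56<<7 -> completed=0 acc=7247 shift=14

Answer: 0 7247 14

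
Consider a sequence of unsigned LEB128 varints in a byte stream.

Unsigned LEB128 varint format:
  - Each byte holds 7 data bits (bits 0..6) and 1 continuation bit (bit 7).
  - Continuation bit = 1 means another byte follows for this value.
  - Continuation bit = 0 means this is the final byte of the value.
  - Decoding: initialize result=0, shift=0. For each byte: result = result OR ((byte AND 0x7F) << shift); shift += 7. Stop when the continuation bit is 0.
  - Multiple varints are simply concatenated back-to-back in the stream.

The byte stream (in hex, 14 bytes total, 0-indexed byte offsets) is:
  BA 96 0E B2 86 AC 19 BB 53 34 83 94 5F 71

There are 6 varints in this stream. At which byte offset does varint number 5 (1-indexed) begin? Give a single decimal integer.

  byte[0]=0xBA cont=1 payload=0x3A=58: acc |= 58<<0 -> acc=58 shift=7
  byte[1]=0x96 cont=1 payload=0x16=22: acc |= 22<<7 -> acc=2874 shift=14
  byte[2]=0x0E cont=0 payload=0x0E=14: acc |= 14<<14 -> acc=232250 shift=21 [end]
Varint 1: bytes[0:3] = BA 96 0E -> value 232250 (3 byte(s))
  byte[3]=0xB2 cont=1 payload=0x32=50: acc |= 50<<0 -> acc=50 shift=7
  byte[4]=0x86 cont=1 payload=0x06=6: acc |= 6<<7 -> acc=818 shift=14
  byte[5]=0xAC cont=1 payload=0x2C=44: acc |= 44<<14 -> acc=721714 shift=21
  byte[6]=0x19 cont=0 payload=0x19=25: acc |= 25<<21 -> acc=53150514 shift=28 [end]
Varint 2: bytes[3:7] = B2 86 AC 19 -> value 53150514 (4 byte(s))
  byte[7]=0xBB cont=1 payload=0x3B=59: acc |= 59<<0 -> acc=59 shift=7
  byte[8]=0x53 cont=0 payload=0x53=83: acc |= 83<<7 -> acc=10683 shift=14 [end]
Varint 3: bytes[7:9] = BB 53 -> value 10683 (2 byte(s))
  byte[9]=0x34 cont=0 payload=0x34=52: acc |= 52<<0 -> acc=52 shift=7 [end]
Varint 4: bytes[9:10] = 34 -> value 52 (1 byte(s))
  byte[10]=0x83 cont=1 payload=0x03=3: acc |= 3<<0 -> acc=3 shift=7
  byte[11]=0x94 cont=1 payload=0x14=20: acc |= 20<<7 -> acc=2563 shift=14
  byte[12]=0x5F cont=0 payload=0x5F=95: acc |= 95<<14 -> acc=1559043 shift=21 [end]
Varint 5: bytes[10:13] = 83 94 5F -> value 1559043 (3 byte(s))
  byte[13]=0x71 cont=0 payload=0x71=113: acc |= 113<<0 -> acc=113 shift=7 [end]
Varint 6: bytes[13:14] = 71 -> value 113 (1 byte(s))

Answer: 10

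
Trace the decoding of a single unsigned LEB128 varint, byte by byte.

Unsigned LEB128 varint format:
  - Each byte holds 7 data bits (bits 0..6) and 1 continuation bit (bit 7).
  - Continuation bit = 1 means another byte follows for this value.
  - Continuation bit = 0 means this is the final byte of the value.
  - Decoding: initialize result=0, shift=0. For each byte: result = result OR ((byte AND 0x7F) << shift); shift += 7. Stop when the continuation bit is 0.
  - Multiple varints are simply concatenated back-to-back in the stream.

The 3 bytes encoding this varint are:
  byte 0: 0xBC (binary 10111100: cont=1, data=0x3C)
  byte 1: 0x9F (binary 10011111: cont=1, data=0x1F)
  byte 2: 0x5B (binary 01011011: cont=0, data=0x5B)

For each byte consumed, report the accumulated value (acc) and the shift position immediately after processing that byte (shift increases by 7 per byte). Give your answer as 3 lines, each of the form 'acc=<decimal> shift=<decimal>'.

byte 0=0xBC: payload=0x3C=60, contrib = 60<<0 = 60; acc -> 60, shift -> 7
byte 1=0x9F: payload=0x1F=31, contrib = 31<<7 = 3968; acc -> 4028, shift -> 14
byte 2=0x5B: payload=0x5B=91, contrib = 91<<14 = 1490944; acc -> 1494972, shift -> 21

Answer: acc=60 shift=7
acc=4028 shift=14
acc=1494972 shift=21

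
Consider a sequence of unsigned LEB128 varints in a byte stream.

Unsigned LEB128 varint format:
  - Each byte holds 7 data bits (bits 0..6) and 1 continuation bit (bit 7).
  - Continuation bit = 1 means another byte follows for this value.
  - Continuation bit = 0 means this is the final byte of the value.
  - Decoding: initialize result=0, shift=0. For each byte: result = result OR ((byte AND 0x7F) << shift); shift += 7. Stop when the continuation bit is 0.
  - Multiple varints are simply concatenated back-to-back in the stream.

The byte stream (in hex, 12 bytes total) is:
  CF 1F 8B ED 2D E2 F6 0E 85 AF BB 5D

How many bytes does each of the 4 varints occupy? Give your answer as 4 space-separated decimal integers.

Answer: 2 3 3 4

Derivation:
  byte[0]=0xCF cont=1 payload=0x4F=79: acc |= 79<<0 -> acc=79 shift=7
  byte[1]=0x1F cont=0 payload=0x1F=31: acc |= 31<<7 -> acc=4047 shift=14 [end]
Varint 1: bytes[0:2] = CF 1F -> value 4047 (2 byte(s))
  byte[2]=0x8B cont=1 payload=0x0B=11: acc |= 11<<0 -> acc=11 shift=7
  byte[3]=0xED cont=1 payload=0x6D=109: acc |= 109<<7 -> acc=13963 shift=14
  byte[4]=0x2D cont=0 payload=0x2D=45: acc |= 45<<14 -> acc=751243 shift=21 [end]
Varint 2: bytes[2:5] = 8B ED 2D -> value 751243 (3 byte(s))
  byte[5]=0xE2 cont=1 payload=0x62=98: acc |= 98<<0 -> acc=98 shift=7
  byte[6]=0xF6 cont=1 payload=0x76=118: acc |= 118<<7 -> acc=15202 shift=14
  byte[7]=0x0E cont=0 payload=0x0E=14: acc |= 14<<14 -> acc=244578 shift=21 [end]
Varint 3: bytes[5:8] = E2 F6 0E -> value 244578 (3 byte(s))
  byte[8]=0x85 cont=1 payload=0x05=5: acc |= 5<<0 -> acc=5 shift=7
  byte[9]=0xAF cont=1 payload=0x2F=47: acc |= 47<<7 -> acc=6021 shift=14
  byte[10]=0xBB cont=1 payload=0x3B=59: acc |= 59<<14 -> acc=972677 shift=21
  byte[11]=0x5D cont=0 payload=0x5D=93: acc |= 93<<21 -> acc=196007813 shift=28 [end]
Varint 4: bytes[8:12] = 85 AF BB 5D -> value 196007813 (4 byte(s))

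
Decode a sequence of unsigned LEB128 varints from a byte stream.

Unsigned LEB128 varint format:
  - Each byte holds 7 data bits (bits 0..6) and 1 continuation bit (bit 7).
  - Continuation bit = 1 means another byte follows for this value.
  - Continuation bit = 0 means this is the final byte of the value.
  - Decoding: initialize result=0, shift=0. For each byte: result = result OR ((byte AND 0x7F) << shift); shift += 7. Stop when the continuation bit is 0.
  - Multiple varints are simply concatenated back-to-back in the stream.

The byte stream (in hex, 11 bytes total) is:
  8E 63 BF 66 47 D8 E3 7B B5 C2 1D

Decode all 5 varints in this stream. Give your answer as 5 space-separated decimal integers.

Answer: 12686 13119 71 2027992 483637

Derivation:
  byte[0]=0x8E cont=1 payload=0x0E=14: acc |= 14<<0 -> acc=14 shift=7
  byte[1]=0x63 cont=0 payload=0x63=99: acc |= 99<<7 -> acc=12686 shift=14 [end]
Varint 1: bytes[0:2] = 8E 63 -> value 12686 (2 byte(s))
  byte[2]=0xBF cont=1 payload=0x3F=63: acc |= 63<<0 -> acc=63 shift=7
  byte[3]=0x66 cont=0 payload=0x66=102: acc |= 102<<7 -> acc=13119 shift=14 [end]
Varint 2: bytes[2:4] = BF 66 -> value 13119 (2 byte(s))
  byte[4]=0x47 cont=0 payload=0x47=71: acc |= 71<<0 -> acc=71 shift=7 [end]
Varint 3: bytes[4:5] = 47 -> value 71 (1 byte(s))
  byte[5]=0xD8 cont=1 payload=0x58=88: acc |= 88<<0 -> acc=88 shift=7
  byte[6]=0xE3 cont=1 payload=0x63=99: acc |= 99<<7 -> acc=12760 shift=14
  byte[7]=0x7B cont=0 payload=0x7B=123: acc |= 123<<14 -> acc=2027992 shift=21 [end]
Varint 4: bytes[5:8] = D8 E3 7B -> value 2027992 (3 byte(s))
  byte[8]=0xB5 cont=1 payload=0x35=53: acc |= 53<<0 -> acc=53 shift=7
  byte[9]=0xC2 cont=1 payload=0x42=66: acc |= 66<<7 -> acc=8501 shift=14
  byte[10]=0x1D cont=0 payload=0x1D=29: acc |= 29<<14 -> acc=483637 shift=21 [end]
Varint 5: bytes[8:11] = B5 C2 1D -> value 483637 (3 byte(s))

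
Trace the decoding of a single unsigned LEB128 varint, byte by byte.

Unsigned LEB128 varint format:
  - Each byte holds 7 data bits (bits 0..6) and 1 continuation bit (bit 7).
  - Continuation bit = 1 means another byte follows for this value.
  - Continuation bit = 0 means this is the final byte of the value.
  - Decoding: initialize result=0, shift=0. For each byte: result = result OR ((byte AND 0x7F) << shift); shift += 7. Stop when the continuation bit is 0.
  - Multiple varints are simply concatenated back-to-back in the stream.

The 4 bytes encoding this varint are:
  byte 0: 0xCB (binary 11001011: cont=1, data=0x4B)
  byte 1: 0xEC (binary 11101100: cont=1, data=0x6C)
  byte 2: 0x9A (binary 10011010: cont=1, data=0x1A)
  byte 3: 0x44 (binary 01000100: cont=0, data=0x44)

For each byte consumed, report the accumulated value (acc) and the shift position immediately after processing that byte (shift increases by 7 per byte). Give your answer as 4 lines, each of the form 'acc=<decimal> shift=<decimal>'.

byte 0=0xCB: payload=0x4B=75, contrib = 75<<0 = 75; acc -> 75, shift -> 7
byte 1=0xEC: payload=0x6C=108, contrib = 108<<7 = 13824; acc -> 13899, shift -> 14
byte 2=0x9A: payload=0x1A=26, contrib = 26<<14 = 425984; acc -> 439883, shift -> 21
byte 3=0x44: payload=0x44=68, contrib = 68<<21 = 142606336; acc -> 143046219, shift -> 28

Answer: acc=75 shift=7
acc=13899 shift=14
acc=439883 shift=21
acc=143046219 shift=28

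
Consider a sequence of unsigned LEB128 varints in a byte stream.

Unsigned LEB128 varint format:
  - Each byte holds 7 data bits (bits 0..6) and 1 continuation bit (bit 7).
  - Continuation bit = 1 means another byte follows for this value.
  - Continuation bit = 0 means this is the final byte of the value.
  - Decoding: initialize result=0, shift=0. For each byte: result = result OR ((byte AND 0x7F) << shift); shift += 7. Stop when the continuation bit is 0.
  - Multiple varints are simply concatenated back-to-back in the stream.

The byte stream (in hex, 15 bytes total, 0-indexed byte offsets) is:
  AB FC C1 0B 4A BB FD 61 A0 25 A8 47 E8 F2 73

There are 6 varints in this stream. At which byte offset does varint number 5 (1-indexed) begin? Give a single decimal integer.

  byte[0]=0xAB cont=1 payload=0x2B=43: acc |= 43<<0 -> acc=43 shift=7
  byte[1]=0xFC cont=1 payload=0x7C=124: acc |= 124<<7 -> acc=15915 shift=14
  byte[2]=0xC1 cont=1 payload=0x41=65: acc |= 65<<14 -> acc=1080875 shift=21
  byte[3]=0x0B cont=0 payload=0x0B=11: acc |= 11<<21 -> acc=24149547 shift=28 [end]
Varint 1: bytes[0:4] = AB FC C1 0B -> value 24149547 (4 byte(s))
  byte[4]=0x4A cont=0 payload=0x4A=74: acc |= 74<<0 -> acc=74 shift=7 [end]
Varint 2: bytes[4:5] = 4A -> value 74 (1 byte(s))
  byte[5]=0xBB cont=1 payload=0x3B=59: acc |= 59<<0 -> acc=59 shift=7
  byte[6]=0xFD cont=1 payload=0x7D=125: acc |= 125<<7 -> acc=16059 shift=14
  byte[7]=0x61 cont=0 payload=0x61=97: acc |= 97<<14 -> acc=1605307 shift=21 [end]
Varint 3: bytes[5:8] = BB FD 61 -> value 1605307 (3 byte(s))
  byte[8]=0xA0 cont=1 payload=0x20=32: acc |= 32<<0 -> acc=32 shift=7
  byte[9]=0x25 cont=0 payload=0x25=37: acc |= 37<<7 -> acc=4768 shift=14 [end]
Varint 4: bytes[8:10] = A0 25 -> value 4768 (2 byte(s))
  byte[10]=0xA8 cont=1 payload=0x28=40: acc |= 40<<0 -> acc=40 shift=7
  byte[11]=0x47 cont=0 payload=0x47=71: acc |= 71<<7 -> acc=9128 shift=14 [end]
Varint 5: bytes[10:12] = A8 47 -> value 9128 (2 byte(s))
  byte[12]=0xE8 cont=1 payload=0x68=104: acc |= 104<<0 -> acc=104 shift=7
  byte[13]=0xF2 cont=1 payload=0x72=114: acc |= 114<<7 -> acc=14696 shift=14
  byte[14]=0x73 cont=0 payload=0x73=115: acc |= 115<<14 -> acc=1898856 shift=21 [end]
Varint 6: bytes[12:15] = E8 F2 73 -> value 1898856 (3 byte(s))

Answer: 10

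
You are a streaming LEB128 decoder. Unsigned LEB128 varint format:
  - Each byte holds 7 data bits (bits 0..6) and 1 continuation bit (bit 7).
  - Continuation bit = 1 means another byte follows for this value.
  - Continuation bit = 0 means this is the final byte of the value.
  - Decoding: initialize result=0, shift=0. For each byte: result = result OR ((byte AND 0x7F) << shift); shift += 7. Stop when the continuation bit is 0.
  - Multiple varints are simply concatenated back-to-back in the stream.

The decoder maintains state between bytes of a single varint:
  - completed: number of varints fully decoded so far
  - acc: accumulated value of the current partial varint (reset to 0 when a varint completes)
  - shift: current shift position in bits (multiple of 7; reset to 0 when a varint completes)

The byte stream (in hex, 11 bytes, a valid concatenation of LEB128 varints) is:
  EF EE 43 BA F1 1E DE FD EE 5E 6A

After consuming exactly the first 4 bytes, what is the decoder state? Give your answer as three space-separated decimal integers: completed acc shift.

byte[0]=0xEF cont=1 payload=0x6F: acc |= 111<<0 -> completed=0 acc=111 shift=7
byte[1]=0xEE cont=1 payload=0x6E: acc |= 110<<7 -> completed=0 acc=14191 shift=14
byte[2]=0x43 cont=0 payload=0x43: varint #1 complete (value=1111919); reset -> completed=1 acc=0 shift=0
byte[3]=0xBA cont=1 payload=0x3A: acc |= 58<<0 -> completed=1 acc=58 shift=7

Answer: 1 58 7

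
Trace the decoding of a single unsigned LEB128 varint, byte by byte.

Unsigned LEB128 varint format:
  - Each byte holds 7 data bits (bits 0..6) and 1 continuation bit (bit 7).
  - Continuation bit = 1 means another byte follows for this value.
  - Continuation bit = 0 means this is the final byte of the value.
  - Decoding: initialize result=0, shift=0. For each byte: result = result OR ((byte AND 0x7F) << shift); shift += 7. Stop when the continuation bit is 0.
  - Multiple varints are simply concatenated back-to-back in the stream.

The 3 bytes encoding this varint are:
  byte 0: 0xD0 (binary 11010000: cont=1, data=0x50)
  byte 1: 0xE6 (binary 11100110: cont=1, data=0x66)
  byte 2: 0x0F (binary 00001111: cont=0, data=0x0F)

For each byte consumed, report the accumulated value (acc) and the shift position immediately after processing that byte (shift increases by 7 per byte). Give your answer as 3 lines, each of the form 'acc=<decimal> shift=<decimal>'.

byte 0=0xD0: payload=0x50=80, contrib = 80<<0 = 80; acc -> 80, shift -> 7
byte 1=0xE6: payload=0x66=102, contrib = 102<<7 = 13056; acc -> 13136, shift -> 14
byte 2=0x0F: payload=0x0F=15, contrib = 15<<14 = 245760; acc -> 258896, shift -> 21

Answer: acc=80 shift=7
acc=13136 shift=14
acc=258896 shift=21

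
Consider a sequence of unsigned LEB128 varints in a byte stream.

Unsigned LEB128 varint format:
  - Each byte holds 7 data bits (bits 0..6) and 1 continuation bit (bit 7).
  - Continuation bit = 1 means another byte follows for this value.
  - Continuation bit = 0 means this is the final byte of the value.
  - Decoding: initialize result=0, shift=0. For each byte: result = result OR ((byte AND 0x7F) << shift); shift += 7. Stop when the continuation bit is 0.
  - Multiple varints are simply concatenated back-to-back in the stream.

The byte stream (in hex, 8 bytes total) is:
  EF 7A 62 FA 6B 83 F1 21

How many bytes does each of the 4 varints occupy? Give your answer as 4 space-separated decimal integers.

Answer: 2 1 2 3

Derivation:
  byte[0]=0xEF cont=1 payload=0x6F=111: acc |= 111<<0 -> acc=111 shift=7
  byte[1]=0x7A cont=0 payload=0x7A=122: acc |= 122<<7 -> acc=15727 shift=14 [end]
Varint 1: bytes[0:2] = EF 7A -> value 15727 (2 byte(s))
  byte[2]=0x62 cont=0 payload=0x62=98: acc |= 98<<0 -> acc=98 shift=7 [end]
Varint 2: bytes[2:3] = 62 -> value 98 (1 byte(s))
  byte[3]=0xFA cont=1 payload=0x7A=122: acc |= 122<<0 -> acc=122 shift=7
  byte[4]=0x6B cont=0 payload=0x6B=107: acc |= 107<<7 -> acc=13818 shift=14 [end]
Varint 3: bytes[3:5] = FA 6B -> value 13818 (2 byte(s))
  byte[5]=0x83 cont=1 payload=0x03=3: acc |= 3<<0 -> acc=3 shift=7
  byte[6]=0xF1 cont=1 payload=0x71=113: acc |= 113<<7 -> acc=14467 shift=14
  byte[7]=0x21 cont=0 payload=0x21=33: acc |= 33<<14 -> acc=555139 shift=21 [end]
Varint 4: bytes[5:8] = 83 F1 21 -> value 555139 (3 byte(s))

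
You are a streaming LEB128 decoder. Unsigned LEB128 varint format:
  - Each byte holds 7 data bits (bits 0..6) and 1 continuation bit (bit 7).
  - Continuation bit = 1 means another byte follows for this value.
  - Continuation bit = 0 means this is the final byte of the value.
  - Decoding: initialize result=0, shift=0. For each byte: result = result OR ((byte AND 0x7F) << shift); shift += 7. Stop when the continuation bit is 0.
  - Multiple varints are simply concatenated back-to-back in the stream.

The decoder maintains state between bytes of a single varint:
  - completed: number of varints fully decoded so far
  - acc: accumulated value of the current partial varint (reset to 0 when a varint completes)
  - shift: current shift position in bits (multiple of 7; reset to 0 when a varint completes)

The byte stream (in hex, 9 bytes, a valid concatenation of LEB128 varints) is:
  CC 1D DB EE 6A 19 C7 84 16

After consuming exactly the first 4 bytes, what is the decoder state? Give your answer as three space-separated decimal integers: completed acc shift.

byte[0]=0xCC cont=1 payload=0x4C: acc |= 76<<0 -> completed=0 acc=76 shift=7
byte[1]=0x1D cont=0 payload=0x1D: varint #1 complete (value=3788); reset -> completed=1 acc=0 shift=0
byte[2]=0xDB cont=1 payload=0x5B: acc |= 91<<0 -> completed=1 acc=91 shift=7
byte[3]=0xEE cont=1 payload=0x6E: acc |= 110<<7 -> completed=1 acc=14171 shift=14

Answer: 1 14171 14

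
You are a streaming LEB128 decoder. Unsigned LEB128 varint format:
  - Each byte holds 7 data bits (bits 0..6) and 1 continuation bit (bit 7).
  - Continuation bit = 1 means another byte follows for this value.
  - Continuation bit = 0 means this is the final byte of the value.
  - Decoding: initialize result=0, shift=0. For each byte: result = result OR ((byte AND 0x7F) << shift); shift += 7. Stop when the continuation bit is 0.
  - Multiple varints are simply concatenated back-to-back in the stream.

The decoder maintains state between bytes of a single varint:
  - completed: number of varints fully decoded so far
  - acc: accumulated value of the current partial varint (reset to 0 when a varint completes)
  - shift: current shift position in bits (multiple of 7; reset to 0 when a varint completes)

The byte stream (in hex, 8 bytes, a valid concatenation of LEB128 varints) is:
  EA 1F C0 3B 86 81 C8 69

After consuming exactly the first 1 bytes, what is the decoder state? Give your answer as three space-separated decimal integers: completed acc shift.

byte[0]=0xEA cont=1 payload=0x6A: acc |= 106<<0 -> completed=0 acc=106 shift=7

Answer: 0 106 7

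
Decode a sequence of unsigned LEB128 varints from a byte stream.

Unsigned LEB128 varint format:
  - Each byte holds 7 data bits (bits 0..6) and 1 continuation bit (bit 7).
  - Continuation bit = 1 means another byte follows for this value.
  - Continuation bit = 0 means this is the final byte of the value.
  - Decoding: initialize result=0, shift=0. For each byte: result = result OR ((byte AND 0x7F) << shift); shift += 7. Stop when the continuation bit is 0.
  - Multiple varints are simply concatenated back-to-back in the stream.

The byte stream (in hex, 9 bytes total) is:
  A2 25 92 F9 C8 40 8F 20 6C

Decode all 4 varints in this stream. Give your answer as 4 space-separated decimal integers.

Answer: 4770 135412882 4111 108

Derivation:
  byte[0]=0xA2 cont=1 payload=0x22=34: acc |= 34<<0 -> acc=34 shift=7
  byte[1]=0x25 cont=0 payload=0x25=37: acc |= 37<<7 -> acc=4770 shift=14 [end]
Varint 1: bytes[0:2] = A2 25 -> value 4770 (2 byte(s))
  byte[2]=0x92 cont=1 payload=0x12=18: acc |= 18<<0 -> acc=18 shift=7
  byte[3]=0xF9 cont=1 payload=0x79=121: acc |= 121<<7 -> acc=15506 shift=14
  byte[4]=0xC8 cont=1 payload=0x48=72: acc |= 72<<14 -> acc=1195154 shift=21
  byte[5]=0x40 cont=0 payload=0x40=64: acc |= 64<<21 -> acc=135412882 shift=28 [end]
Varint 2: bytes[2:6] = 92 F9 C8 40 -> value 135412882 (4 byte(s))
  byte[6]=0x8F cont=1 payload=0x0F=15: acc |= 15<<0 -> acc=15 shift=7
  byte[7]=0x20 cont=0 payload=0x20=32: acc |= 32<<7 -> acc=4111 shift=14 [end]
Varint 3: bytes[6:8] = 8F 20 -> value 4111 (2 byte(s))
  byte[8]=0x6C cont=0 payload=0x6C=108: acc |= 108<<0 -> acc=108 shift=7 [end]
Varint 4: bytes[8:9] = 6C -> value 108 (1 byte(s))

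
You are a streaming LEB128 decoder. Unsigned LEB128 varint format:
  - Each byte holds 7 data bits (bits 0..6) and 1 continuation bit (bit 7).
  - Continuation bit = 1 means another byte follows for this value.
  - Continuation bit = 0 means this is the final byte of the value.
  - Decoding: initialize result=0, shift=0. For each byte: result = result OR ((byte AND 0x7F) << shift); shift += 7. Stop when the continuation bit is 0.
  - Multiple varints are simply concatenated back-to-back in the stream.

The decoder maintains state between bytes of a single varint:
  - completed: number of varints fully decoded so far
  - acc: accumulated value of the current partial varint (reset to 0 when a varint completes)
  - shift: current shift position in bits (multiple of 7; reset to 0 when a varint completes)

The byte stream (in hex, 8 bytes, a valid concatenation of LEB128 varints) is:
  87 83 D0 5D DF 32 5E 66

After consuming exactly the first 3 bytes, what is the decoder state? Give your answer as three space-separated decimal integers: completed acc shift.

Answer: 0 1311111 21

Derivation:
byte[0]=0x87 cont=1 payload=0x07: acc |= 7<<0 -> completed=0 acc=7 shift=7
byte[1]=0x83 cont=1 payload=0x03: acc |= 3<<7 -> completed=0 acc=391 shift=14
byte[2]=0xD0 cont=1 payload=0x50: acc |= 80<<14 -> completed=0 acc=1311111 shift=21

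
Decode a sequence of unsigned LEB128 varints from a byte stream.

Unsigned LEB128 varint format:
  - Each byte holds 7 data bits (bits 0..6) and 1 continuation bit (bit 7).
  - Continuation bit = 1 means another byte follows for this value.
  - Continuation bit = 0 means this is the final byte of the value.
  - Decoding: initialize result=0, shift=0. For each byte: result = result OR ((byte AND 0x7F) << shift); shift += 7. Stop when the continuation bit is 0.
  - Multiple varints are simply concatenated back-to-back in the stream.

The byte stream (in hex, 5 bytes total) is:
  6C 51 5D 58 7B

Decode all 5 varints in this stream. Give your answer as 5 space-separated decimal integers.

Answer: 108 81 93 88 123

Derivation:
  byte[0]=0x6C cont=0 payload=0x6C=108: acc |= 108<<0 -> acc=108 shift=7 [end]
Varint 1: bytes[0:1] = 6C -> value 108 (1 byte(s))
  byte[1]=0x51 cont=0 payload=0x51=81: acc |= 81<<0 -> acc=81 shift=7 [end]
Varint 2: bytes[1:2] = 51 -> value 81 (1 byte(s))
  byte[2]=0x5D cont=0 payload=0x5D=93: acc |= 93<<0 -> acc=93 shift=7 [end]
Varint 3: bytes[2:3] = 5D -> value 93 (1 byte(s))
  byte[3]=0x58 cont=0 payload=0x58=88: acc |= 88<<0 -> acc=88 shift=7 [end]
Varint 4: bytes[3:4] = 58 -> value 88 (1 byte(s))
  byte[4]=0x7B cont=0 payload=0x7B=123: acc |= 123<<0 -> acc=123 shift=7 [end]
Varint 5: bytes[4:5] = 7B -> value 123 (1 byte(s))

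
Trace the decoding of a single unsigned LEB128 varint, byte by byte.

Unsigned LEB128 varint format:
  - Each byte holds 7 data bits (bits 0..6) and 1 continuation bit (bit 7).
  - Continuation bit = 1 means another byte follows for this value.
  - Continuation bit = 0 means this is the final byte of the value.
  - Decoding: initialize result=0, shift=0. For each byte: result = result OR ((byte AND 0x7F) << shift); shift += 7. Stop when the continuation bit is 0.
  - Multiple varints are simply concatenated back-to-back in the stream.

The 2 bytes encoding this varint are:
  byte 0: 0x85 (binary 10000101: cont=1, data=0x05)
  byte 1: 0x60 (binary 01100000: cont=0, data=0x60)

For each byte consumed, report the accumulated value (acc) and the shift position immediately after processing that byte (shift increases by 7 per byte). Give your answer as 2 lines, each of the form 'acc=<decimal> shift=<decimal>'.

Answer: acc=5 shift=7
acc=12293 shift=14

Derivation:
byte 0=0x85: payload=0x05=5, contrib = 5<<0 = 5; acc -> 5, shift -> 7
byte 1=0x60: payload=0x60=96, contrib = 96<<7 = 12288; acc -> 12293, shift -> 14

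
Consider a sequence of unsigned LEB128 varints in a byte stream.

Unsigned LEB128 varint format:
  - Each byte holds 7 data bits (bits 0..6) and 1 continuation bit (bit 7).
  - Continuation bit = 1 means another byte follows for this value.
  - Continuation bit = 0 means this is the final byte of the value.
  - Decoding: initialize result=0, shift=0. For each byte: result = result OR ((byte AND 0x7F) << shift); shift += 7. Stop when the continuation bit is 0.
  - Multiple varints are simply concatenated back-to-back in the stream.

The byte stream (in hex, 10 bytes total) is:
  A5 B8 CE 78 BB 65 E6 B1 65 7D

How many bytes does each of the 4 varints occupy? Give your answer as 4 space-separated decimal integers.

  byte[0]=0xA5 cont=1 payload=0x25=37: acc |= 37<<0 -> acc=37 shift=7
  byte[1]=0xB8 cont=1 payload=0x38=56: acc |= 56<<7 -> acc=7205 shift=14
  byte[2]=0xCE cont=1 payload=0x4E=78: acc |= 78<<14 -> acc=1285157 shift=21
  byte[3]=0x78 cont=0 payload=0x78=120: acc |= 120<<21 -> acc=252943397 shift=28 [end]
Varint 1: bytes[0:4] = A5 B8 CE 78 -> value 252943397 (4 byte(s))
  byte[4]=0xBB cont=1 payload=0x3B=59: acc |= 59<<0 -> acc=59 shift=7
  byte[5]=0x65 cont=0 payload=0x65=101: acc |= 101<<7 -> acc=12987 shift=14 [end]
Varint 2: bytes[4:6] = BB 65 -> value 12987 (2 byte(s))
  byte[6]=0xE6 cont=1 payload=0x66=102: acc |= 102<<0 -> acc=102 shift=7
  byte[7]=0xB1 cont=1 payload=0x31=49: acc |= 49<<7 -> acc=6374 shift=14
  byte[8]=0x65 cont=0 payload=0x65=101: acc |= 101<<14 -> acc=1661158 shift=21 [end]
Varint 3: bytes[6:9] = E6 B1 65 -> value 1661158 (3 byte(s))
  byte[9]=0x7D cont=0 payload=0x7D=125: acc |= 125<<0 -> acc=125 shift=7 [end]
Varint 4: bytes[9:10] = 7D -> value 125 (1 byte(s))

Answer: 4 2 3 1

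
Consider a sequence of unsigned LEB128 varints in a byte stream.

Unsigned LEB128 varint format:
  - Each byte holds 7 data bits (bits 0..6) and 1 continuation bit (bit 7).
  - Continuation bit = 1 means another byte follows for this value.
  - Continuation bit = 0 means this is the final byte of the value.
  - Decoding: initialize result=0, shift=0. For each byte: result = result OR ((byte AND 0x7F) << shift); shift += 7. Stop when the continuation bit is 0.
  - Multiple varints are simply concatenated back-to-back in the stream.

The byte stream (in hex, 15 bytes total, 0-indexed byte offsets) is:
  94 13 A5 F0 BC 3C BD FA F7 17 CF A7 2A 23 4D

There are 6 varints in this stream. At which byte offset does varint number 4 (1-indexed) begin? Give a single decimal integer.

Answer: 10

Derivation:
  byte[0]=0x94 cont=1 payload=0x14=20: acc |= 20<<0 -> acc=20 shift=7
  byte[1]=0x13 cont=0 payload=0x13=19: acc |= 19<<7 -> acc=2452 shift=14 [end]
Varint 1: bytes[0:2] = 94 13 -> value 2452 (2 byte(s))
  byte[2]=0xA5 cont=1 payload=0x25=37: acc |= 37<<0 -> acc=37 shift=7
  byte[3]=0xF0 cont=1 payload=0x70=112: acc |= 112<<7 -> acc=14373 shift=14
  byte[4]=0xBC cont=1 payload=0x3C=60: acc |= 60<<14 -> acc=997413 shift=21
  byte[5]=0x3C cont=0 payload=0x3C=60: acc |= 60<<21 -> acc=126826533 shift=28 [end]
Varint 2: bytes[2:6] = A5 F0 BC 3C -> value 126826533 (4 byte(s))
  byte[6]=0xBD cont=1 payload=0x3D=61: acc |= 61<<0 -> acc=61 shift=7
  byte[7]=0xFA cont=1 payload=0x7A=122: acc |= 122<<7 -> acc=15677 shift=14
  byte[8]=0xF7 cont=1 payload=0x77=119: acc |= 119<<14 -> acc=1965373 shift=21
  byte[9]=0x17 cont=0 payload=0x17=23: acc |= 23<<21 -> acc=50199869 shift=28 [end]
Varint 3: bytes[6:10] = BD FA F7 17 -> value 50199869 (4 byte(s))
  byte[10]=0xCF cont=1 payload=0x4F=79: acc |= 79<<0 -> acc=79 shift=7
  byte[11]=0xA7 cont=1 payload=0x27=39: acc |= 39<<7 -> acc=5071 shift=14
  byte[12]=0x2A cont=0 payload=0x2A=42: acc |= 42<<14 -> acc=693199 shift=21 [end]
Varint 4: bytes[10:13] = CF A7 2A -> value 693199 (3 byte(s))
  byte[13]=0x23 cont=0 payload=0x23=35: acc |= 35<<0 -> acc=35 shift=7 [end]
Varint 5: bytes[13:14] = 23 -> value 35 (1 byte(s))
  byte[14]=0x4D cont=0 payload=0x4D=77: acc |= 77<<0 -> acc=77 shift=7 [end]
Varint 6: bytes[14:15] = 4D -> value 77 (1 byte(s))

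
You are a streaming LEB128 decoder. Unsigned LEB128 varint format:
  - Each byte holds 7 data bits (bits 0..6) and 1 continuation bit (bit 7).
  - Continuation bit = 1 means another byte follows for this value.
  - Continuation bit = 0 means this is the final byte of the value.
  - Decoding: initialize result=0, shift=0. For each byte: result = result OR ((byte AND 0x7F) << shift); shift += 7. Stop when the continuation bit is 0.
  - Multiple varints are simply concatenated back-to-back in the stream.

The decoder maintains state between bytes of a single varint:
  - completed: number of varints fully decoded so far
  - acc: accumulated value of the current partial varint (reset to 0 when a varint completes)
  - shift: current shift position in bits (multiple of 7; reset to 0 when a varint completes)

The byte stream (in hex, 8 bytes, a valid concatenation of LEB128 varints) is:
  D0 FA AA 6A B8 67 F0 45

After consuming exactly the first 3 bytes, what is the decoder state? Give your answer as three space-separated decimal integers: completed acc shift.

Answer: 0 703824 21

Derivation:
byte[0]=0xD0 cont=1 payload=0x50: acc |= 80<<0 -> completed=0 acc=80 shift=7
byte[1]=0xFA cont=1 payload=0x7A: acc |= 122<<7 -> completed=0 acc=15696 shift=14
byte[2]=0xAA cont=1 payload=0x2A: acc |= 42<<14 -> completed=0 acc=703824 shift=21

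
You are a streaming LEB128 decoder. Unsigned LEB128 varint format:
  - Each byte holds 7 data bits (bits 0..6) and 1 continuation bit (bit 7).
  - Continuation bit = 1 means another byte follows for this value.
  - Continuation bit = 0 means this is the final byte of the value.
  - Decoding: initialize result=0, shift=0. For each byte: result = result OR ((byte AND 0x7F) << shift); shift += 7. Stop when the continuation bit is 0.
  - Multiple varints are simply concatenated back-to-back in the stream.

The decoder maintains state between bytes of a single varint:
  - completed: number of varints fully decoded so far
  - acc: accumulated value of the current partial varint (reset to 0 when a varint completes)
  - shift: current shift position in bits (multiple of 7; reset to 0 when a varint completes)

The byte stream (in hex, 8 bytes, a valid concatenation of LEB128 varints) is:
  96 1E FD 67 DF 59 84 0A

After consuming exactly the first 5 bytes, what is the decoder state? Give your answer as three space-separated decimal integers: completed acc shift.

byte[0]=0x96 cont=1 payload=0x16: acc |= 22<<0 -> completed=0 acc=22 shift=7
byte[1]=0x1E cont=0 payload=0x1E: varint #1 complete (value=3862); reset -> completed=1 acc=0 shift=0
byte[2]=0xFD cont=1 payload=0x7D: acc |= 125<<0 -> completed=1 acc=125 shift=7
byte[3]=0x67 cont=0 payload=0x67: varint #2 complete (value=13309); reset -> completed=2 acc=0 shift=0
byte[4]=0xDF cont=1 payload=0x5F: acc |= 95<<0 -> completed=2 acc=95 shift=7

Answer: 2 95 7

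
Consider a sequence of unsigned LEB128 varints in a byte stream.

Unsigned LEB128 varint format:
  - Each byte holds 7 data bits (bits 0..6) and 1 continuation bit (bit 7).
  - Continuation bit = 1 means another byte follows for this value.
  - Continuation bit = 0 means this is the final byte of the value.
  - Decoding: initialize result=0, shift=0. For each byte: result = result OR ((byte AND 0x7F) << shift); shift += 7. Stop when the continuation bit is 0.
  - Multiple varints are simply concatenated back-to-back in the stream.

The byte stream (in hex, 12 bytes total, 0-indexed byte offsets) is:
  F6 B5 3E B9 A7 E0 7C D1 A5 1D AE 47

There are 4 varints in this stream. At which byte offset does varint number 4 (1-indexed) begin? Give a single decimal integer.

  byte[0]=0xF6 cont=1 payload=0x76=118: acc |= 118<<0 -> acc=118 shift=7
  byte[1]=0xB5 cont=1 payload=0x35=53: acc |= 53<<7 -> acc=6902 shift=14
  byte[2]=0x3E cont=0 payload=0x3E=62: acc |= 62<<14 -> acc=1022710 shift=21 [end]
Varint 1: bytes[0:3] = F6 B5 3E -> value 1022710 (3 byte(s))
  byte[3]=0xB9 cont=1 payload=0x39=57: acc |= 57<<0 -> acc=57 shift=7
  byte[4]=0xA7 cont=1 payload=0x27=39: acc |= 39<<7 -> acc=5049 shift=14
  byte[5]=0xE0 cont=1 payload=0x60=96: acc |= 96<<14 -> acc=1577913 shift=21
  byte[6]=0x7C cont=0 payload=0x7C=124: acc |= 124<<21 -> acc=261624761 shift=28 [end]
Varint 2: bytes[3:7] = B9 A7 E0 7C -> value 261624761 (4 byte(s))
  byte[7]=0xD1 cont=1 payload=0x51=81: acc |= 81<<0 -> acc=81 shift=7
  byte[8]=0xA5 cont=1 payload=0x25=37: acc |= 37<<7 -> acc=4817 shift=14
  byte[9]=0x1D cont=0 payload=0x1D=29: acc |= 29<<14 -> acc=479953 shift=21 [end]
Varint 3: bytes[7:10] = D1 A5 1D -> value 479953 (3 byte(s))
  byte[10]=0xAE cont=1 payload=0x2E=46: acc |= 46<<0 -> acc=46 shift=7
  byte[11]=0x47 cont=0 payload=0x47=71: acc |= 71<<7 -> acc=9134 shift=14 [end]
Varint 4: bytes[10:12] = AE 47 -> value 9134 (2 byte(s))

Answer: 10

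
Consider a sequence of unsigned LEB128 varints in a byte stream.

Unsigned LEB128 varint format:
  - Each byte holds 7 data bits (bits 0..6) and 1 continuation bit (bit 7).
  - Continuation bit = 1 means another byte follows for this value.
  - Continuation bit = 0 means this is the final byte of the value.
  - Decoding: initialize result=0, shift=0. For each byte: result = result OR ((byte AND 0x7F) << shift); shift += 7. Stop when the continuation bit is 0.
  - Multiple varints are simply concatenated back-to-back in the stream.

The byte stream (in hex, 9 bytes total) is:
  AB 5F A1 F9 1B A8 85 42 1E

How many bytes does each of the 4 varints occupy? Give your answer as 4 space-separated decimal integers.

Answer: 2 3 3 1

Derivation:
  byte[0]=0xAB cont=1 payload=0x2B=43: acc |= 43<<0 -> acc=43 shift=7
  byte[1]=0x5F cont=0 payload=0x5F=95: acc |= 95<<7 -> acc=12203 shift=14 [end]
Varint 1: bytes[0:2] = AB 5F -> value 12203 (2 byte(s))
  byte[2]=0xA1 cont=1 payload=0x21=33: acc |= 33<<0 -> acc=33 shift=7
  byte[3]=0xF9 cont=1 payload=0x79=121: acc |= 121<<7 -> acc=15521 shift=14
  byte[4]=0x1B cont=0 payload=0x1B=27: acc |= 27<<14 -> acc=457889 shift=21 [end]
Varint 2: bytes[2:5] = A1 F9 1B -> value 457889 (3 byte(s))
  byte[5]=0xA8 cont=1 payload=0x28=40: acc |= 40<<0 -> acc=40 shift=7
  byte[6]=0x85 cont=1 payload=0x05=5: acc |= 5<<7 -> acc=680 shift=14
  byte[7]=0x42 cont=0 payload=0x42=66: acc |= 66<<14 -> acc=1082024 shift=21 [end]
Varint 3: bytes[5:8] = A8 85 42 -> value 1082024 (3 byte(s))
  byte[8]=0x1E cont=0 payload=0x1E=30: acc |= 30<<0 -> acc=30 shift=7 [end]
Varint 4: bytes[8:9] = 1E -> value 30 (1 byte(s))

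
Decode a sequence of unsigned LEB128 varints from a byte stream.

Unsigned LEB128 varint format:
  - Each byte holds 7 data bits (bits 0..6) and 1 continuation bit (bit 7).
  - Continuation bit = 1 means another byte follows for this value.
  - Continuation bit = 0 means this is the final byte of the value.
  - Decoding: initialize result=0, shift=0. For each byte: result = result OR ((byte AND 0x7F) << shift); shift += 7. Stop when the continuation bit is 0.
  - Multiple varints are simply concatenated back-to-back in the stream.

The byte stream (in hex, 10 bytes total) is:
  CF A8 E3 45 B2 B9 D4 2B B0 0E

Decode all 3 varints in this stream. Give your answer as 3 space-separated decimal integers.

  byte[0]=0xCF cont=1 payload=0x4F=79: acc |= 79<<0 -> acc=79 shift=7
  byte[1]=0xA8 cont=1 payload=0x28=40: acc |= 40<<7 -> acc=5199 shift=14
  byte[2]=0xE3 cont=1 payload=0x63=99: acc |= 99<<14 -> acc=1627215 shift=21
  byte[3]=0x45 cont=0 payload=0x45=69: acc |= 69<<21 -> acc=146330703 shift=28 [end]
Varint 1: bytes[0:4] = CF A8 E3 45 -> value 146330703 (4 byte(s))
  byte[4]=0xB2 cont=1 payload=0x32=50: acc |= 50<<0 -> acc=50 shift=7
  byte[5]=0xB9 cont=1 payload=0x39=57: acc |= 57<<7 -> acc=7346 shift=14
  byte[6]=0xD4 cont=1 payload=0x54=84: acc |= 84<<14 -> acc=1383602 shift=21
  byte[7]=0x2B cont=0 payload=0x2B=43: acc |= 43<<21 -> acc=91561138 shift=28 [end]
Varint 2: bytes[4:8] = B2 B9 D4 2B -> value 91561138 (4 byte(s))
  byte[8]=0xB0 cont=1 payload=0x30=48: acc |= 48<<0 -> acc=48 shift=7
  byte[9]=0x0E cont=0 payload=0x0E=14: acc |= 14<<7 -> acc=1840 shift=14 [end]
Varint 3: bytes[8:10] = B0 0E -> value 1840 (2 byte(s))

Answer: 146330703 91561138 1840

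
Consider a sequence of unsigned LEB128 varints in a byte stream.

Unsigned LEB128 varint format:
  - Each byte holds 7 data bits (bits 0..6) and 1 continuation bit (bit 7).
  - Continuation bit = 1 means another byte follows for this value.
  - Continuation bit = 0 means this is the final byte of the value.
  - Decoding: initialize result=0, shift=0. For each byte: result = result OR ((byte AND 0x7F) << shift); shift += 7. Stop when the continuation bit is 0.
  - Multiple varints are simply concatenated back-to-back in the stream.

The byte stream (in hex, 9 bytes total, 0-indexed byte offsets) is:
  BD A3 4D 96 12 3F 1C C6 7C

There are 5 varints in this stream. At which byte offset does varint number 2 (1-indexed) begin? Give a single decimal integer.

Answer: 3

Derivation:
  byte[0]=0xBD cont=1 payload=0x3D=61: acc |= 61<<0 -> acc=61 shift=7
  byte[1]=0xA3 cont=1 payload=0x23=35: acc |= 35<<7 -> acc=4541 shift=14
  byte[2]=0x4D cont=0 payload=0x4D=77: acc |= 77<<14 -> acc=1266109 shift=21 [end]
Varint 1: bytes[0:3] = BD A3 4D -> value 1266109 (3 byte(s))
  byte[3]=0x96 cont=1 payload=0x16=22: acc |= 22<<0 -> acc=22 shift=7
  byte[4]=0x12 cont=0 payload=0x12=18: acc |= 18<<7 -> acc=2326 shift=14 [end]
Varint 2: bytes[3:5] = 96 12 -> value 2326 (2 byte(s))
  byte[5]=0x3F cont=0 payload=0x3F=63: acc |= 63<<0 -> acc=63 shift=7 [end]
Varint 3: bytes[5:6] = 3F -> value 63 (1 byte(s))
  byte[6]=0x1C cont=0 payload=0x1C=28: acc |= 28<<0 -> acc=28 shift=7 [end]
Varint 4: bytes[6:7] = 1C -> value 28 (1 byte(s))
  byte[7]=0xC6 cont=1 payload=0x46=70: acc |= 70<<0 -> acc=70 shift=7
  byte[8]=0x7C cont=0 payload=0x7C=124: acc |= 124<<7 -> acc=15942 shift=14 [end]
Varint 5: bytes[7:9] = C6 7C -> value 15942 (2 byte(s))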